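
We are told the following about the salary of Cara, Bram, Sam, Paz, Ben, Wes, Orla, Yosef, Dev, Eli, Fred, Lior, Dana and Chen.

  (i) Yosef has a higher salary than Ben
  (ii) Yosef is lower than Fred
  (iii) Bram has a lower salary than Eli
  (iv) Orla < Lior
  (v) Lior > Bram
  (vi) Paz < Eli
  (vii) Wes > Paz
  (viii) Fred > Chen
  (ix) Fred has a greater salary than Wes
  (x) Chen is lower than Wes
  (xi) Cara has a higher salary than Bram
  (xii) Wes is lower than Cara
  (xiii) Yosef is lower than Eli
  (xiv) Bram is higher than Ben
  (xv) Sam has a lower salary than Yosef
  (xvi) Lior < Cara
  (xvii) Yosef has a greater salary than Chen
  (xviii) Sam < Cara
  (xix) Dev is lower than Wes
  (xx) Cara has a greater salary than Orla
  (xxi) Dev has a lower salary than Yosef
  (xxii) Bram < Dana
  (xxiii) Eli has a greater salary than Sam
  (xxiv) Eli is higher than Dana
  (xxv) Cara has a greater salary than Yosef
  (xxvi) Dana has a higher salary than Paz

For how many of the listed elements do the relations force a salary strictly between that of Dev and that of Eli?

The relations place Dev below Eli. An element lies strictly between them when it is forced above Dev and also forced below Eli.
Above Dev: {Yosef, Wes, Fred, Cara}. Below Eli: {Paz, Ben, Sam, Bram, Chen, Dana, Yosef}.
Intersection: {Yosef} — 1.

1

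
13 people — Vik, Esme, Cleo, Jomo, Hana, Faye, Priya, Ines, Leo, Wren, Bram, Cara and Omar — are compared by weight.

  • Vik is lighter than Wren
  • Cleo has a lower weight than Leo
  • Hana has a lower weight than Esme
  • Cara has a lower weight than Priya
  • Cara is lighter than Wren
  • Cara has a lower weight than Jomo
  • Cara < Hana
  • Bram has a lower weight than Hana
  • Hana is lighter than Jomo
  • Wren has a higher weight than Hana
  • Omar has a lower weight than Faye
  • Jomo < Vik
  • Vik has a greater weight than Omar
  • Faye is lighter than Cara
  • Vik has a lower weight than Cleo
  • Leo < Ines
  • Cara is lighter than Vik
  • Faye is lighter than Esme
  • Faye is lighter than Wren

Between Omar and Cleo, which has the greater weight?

Omar < Faye and Faye < Cara give Omar < Cara.
With Cara < Hana: Omar < Faye < Cara < Hana.
With Hana < Jomo: Omar < Faye < Cara < Hana < Jomo.
Then Jomo < Vik extends the chain to Vik.
With Vik < Cleo: Omar < Faye < Cara < Hana < Jomo < Vik < Cleo.
So Omar < Cleo; Cleo is the heavier of the two.

Cleo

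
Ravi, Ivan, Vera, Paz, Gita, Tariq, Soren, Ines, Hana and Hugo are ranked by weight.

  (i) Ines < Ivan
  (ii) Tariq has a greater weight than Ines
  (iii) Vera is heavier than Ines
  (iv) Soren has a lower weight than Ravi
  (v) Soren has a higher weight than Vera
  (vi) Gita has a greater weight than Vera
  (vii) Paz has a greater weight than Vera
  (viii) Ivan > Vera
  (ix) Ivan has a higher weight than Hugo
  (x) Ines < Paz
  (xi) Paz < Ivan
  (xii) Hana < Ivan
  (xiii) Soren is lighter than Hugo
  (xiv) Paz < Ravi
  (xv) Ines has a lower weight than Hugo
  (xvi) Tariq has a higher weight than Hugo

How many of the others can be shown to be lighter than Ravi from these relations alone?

The elements the relations force below Ravi are Ines, Vera, Paz, Soren — no chain reaches any other.
That is 4.

4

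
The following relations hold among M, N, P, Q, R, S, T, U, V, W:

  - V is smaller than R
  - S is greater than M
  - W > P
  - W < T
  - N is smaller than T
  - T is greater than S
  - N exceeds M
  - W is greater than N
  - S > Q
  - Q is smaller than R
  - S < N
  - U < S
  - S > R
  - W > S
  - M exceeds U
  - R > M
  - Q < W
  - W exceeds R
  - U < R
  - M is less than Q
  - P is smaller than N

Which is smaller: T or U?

Link the given pairs in sequence: U < M; M < Q; Q < R; R < S; S < N; N < W; W < T.
Chaining these gives U < M < Q < R < S < N < W < T.
So U < T; U is the smaller of the two.

U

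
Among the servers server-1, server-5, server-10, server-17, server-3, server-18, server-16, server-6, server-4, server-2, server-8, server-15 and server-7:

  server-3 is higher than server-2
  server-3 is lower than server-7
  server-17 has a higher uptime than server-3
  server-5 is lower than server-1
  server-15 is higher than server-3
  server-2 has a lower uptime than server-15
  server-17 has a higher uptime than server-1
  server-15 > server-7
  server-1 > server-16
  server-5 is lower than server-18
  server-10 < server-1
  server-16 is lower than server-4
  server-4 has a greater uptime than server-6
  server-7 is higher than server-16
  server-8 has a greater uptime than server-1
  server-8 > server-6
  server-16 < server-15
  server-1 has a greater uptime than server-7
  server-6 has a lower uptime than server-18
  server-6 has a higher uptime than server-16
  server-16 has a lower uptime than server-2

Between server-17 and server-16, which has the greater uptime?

server-17

server-16 < server-2 < server-3 < server-7 < server-1 < server-17, by transitivity through server-2, server-3, server-7, server-1.
So server-16 < server-17; server-17 is the higher of the two.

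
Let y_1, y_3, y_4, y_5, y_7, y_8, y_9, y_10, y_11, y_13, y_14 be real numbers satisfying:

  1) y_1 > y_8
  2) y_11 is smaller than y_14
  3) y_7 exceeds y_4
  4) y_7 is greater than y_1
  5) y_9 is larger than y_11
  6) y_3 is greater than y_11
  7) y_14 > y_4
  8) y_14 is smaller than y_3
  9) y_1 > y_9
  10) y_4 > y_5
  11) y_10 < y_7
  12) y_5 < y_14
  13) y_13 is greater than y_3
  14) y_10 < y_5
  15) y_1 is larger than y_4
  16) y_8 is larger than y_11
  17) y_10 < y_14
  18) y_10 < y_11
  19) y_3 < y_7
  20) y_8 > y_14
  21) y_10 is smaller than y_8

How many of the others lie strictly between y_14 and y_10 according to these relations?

The relations place y_10 below y_14. An element lies strictly between them when it is forced above y_10 and also forced below y_14.
Above y_10: {y_5, y_11, y_9, y_4, y_3, y_8, y_1, y_7, y_13}. Below y_14: {y_5, y_11, y_4}.
Intersection: {y_5, y_11, y_4} — 3.

3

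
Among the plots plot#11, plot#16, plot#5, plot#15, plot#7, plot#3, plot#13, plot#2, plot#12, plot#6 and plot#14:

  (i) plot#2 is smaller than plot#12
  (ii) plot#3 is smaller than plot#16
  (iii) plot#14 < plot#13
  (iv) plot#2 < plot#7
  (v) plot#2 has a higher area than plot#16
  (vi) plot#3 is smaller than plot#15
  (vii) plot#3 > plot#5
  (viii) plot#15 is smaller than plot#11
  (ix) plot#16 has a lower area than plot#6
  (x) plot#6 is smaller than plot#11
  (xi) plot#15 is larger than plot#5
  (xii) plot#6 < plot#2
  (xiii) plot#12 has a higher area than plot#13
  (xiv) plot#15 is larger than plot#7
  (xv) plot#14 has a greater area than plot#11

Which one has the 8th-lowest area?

plot#11

The consecutive relations fix a unique order: plot#5 < plot#3 < plot#16 < plot#6 < plot#2 < plot#7 < plot#15 < plot#11 < plot#14 < plot#13 < plot#12.
Counting 8 from the smallest end gives plot#11.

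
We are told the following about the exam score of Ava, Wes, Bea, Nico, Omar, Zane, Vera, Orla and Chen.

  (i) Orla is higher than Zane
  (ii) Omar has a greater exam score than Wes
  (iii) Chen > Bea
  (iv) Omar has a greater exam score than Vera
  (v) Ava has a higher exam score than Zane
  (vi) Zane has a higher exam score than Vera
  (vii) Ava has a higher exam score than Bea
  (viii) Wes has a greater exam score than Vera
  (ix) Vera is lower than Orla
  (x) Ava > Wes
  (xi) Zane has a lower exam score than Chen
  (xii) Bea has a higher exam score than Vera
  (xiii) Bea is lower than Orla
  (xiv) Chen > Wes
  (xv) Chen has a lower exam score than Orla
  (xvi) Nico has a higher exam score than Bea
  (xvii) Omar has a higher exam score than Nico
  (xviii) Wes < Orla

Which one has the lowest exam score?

Vera

Zane is not least since Vera < Zane; Bea is not least since Vera < Bea; Wes is not least since Vera < Wes; Nico is not least since Bea < Nico; Chen is not least since Zane < Chen; Ava is not least since Bea < Ava; Omar is not least since Vera < Omar; Orla is not least since Wes < Orla.
Only Vera has nothing below it, so Vera is the lowest exam score.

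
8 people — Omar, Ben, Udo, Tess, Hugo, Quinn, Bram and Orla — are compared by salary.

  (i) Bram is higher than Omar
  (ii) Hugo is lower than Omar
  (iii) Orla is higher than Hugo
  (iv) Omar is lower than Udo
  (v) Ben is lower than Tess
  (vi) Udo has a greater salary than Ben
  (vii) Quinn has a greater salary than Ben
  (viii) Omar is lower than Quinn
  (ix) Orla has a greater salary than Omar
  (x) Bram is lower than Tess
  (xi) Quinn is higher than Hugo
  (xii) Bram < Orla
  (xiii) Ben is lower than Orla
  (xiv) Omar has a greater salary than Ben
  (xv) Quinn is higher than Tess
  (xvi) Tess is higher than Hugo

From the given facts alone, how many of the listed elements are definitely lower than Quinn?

5

The elements the relations force below Quinn are Hugo, Ben, Omar, Bram, Tess — no chain reaches any other.
That is 5.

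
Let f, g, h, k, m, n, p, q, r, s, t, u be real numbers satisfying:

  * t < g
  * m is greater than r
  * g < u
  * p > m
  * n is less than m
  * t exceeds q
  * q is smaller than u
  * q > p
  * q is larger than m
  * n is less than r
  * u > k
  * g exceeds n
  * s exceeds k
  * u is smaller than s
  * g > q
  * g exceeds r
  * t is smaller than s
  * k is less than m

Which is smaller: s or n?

n < r < m < p < q < t < g < u < s, by transitivity through r, m, p, q, t, g, u.
So n < s; n is the smaller of the two.

n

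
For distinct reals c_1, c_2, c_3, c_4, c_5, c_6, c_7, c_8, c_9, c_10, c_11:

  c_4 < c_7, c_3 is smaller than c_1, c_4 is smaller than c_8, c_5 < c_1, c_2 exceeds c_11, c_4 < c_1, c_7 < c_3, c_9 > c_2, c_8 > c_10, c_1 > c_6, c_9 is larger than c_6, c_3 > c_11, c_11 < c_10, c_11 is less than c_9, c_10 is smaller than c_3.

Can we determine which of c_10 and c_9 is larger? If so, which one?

Following every chain through c_10: above c_10 we get c_8, c_3, c_1; below c_10 we get c_11.
c_9 is not reached, and no chain runs the other way from c_9 to c_10.
So the given relations leave the order of c_10 and c_9 undetermined.

undetermined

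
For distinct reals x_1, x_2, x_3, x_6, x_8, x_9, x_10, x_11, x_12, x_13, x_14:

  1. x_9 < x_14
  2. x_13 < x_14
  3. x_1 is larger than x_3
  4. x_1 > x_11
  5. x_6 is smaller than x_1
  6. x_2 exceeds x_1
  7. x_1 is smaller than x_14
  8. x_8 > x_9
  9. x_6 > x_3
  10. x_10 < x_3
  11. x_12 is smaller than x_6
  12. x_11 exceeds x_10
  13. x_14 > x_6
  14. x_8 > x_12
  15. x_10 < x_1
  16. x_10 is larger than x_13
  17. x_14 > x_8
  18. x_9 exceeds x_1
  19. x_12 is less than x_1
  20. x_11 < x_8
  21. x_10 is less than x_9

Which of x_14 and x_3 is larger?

Link the given pairs in sequence: x_3 < x_6; x_6 < x_1; x_1 < x_9; x_9 < x_8; x_8 < x_14.
Together: x_3 < x_6 < x_1 < x_9 < x_8 < x_14.
So x_3 < x_14; x_14 is the larger of the two.

x_14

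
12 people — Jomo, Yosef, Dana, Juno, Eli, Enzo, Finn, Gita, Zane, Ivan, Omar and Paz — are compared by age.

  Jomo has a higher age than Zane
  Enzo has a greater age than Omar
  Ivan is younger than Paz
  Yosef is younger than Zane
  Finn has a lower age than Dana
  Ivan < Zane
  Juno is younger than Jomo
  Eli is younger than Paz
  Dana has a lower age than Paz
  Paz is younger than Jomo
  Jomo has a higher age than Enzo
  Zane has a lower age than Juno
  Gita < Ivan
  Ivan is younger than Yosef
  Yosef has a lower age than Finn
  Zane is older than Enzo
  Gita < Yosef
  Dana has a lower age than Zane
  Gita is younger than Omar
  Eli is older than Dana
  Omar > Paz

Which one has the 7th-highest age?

Eli

The consecutive relations fix a unique order: Gita < Ivan < Yosef < Finn < Dana < Eli < Paz < Omar < Enzo < Zane < Juno < Jomo.
The 7th largest is Eli.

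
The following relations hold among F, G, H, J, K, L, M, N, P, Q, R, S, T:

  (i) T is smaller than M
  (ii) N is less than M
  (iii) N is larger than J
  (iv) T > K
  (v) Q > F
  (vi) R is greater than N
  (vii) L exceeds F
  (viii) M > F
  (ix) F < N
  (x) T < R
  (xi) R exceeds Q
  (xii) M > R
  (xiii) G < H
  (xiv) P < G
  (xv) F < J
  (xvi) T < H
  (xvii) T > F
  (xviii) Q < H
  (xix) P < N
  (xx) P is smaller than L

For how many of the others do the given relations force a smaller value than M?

Directly below M: F, T, N, R.
One step further: P, K, Q, J (8 so far).
No other element is forced below M by the given relations, so the count is 8.

8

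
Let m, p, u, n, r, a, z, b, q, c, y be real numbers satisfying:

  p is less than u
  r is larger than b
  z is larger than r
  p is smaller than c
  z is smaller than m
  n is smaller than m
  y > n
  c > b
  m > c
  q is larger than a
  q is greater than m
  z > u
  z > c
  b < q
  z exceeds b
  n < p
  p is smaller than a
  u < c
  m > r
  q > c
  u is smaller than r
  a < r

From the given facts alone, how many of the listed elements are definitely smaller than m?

8

The elements the relations force below m are n, b, p, u, a, r, c, z — no chain reaches any other.
That is 8.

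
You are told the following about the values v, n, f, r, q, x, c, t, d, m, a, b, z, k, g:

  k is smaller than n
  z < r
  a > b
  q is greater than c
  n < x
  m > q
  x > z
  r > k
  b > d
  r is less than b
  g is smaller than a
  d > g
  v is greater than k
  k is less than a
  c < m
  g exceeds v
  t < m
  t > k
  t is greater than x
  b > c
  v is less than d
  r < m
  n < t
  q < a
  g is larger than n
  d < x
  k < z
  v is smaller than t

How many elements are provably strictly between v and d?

The relations place v below d. An element lies strictly between them when it is forced above v and also forced below d.
Above v: {g, x, t, b, a, m}. Below d: {k, n, g}.
Intersection: {g} — 1.

1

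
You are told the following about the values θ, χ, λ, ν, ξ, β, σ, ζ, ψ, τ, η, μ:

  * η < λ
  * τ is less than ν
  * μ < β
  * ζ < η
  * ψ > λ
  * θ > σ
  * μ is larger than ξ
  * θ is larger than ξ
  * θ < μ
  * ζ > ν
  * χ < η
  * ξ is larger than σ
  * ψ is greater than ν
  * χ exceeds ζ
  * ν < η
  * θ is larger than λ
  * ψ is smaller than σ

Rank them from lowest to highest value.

τ < ν < ζ < χ < η < λ < ψ < σ < ξ < θ < μ < β

The consecutive links are each given: τ < ν; ν < ζ; ζ < χ; χ < η; η < λ; λ < ψ; ψ < σ; σ < ξ; ξ < θ; θ < μ; μ < β.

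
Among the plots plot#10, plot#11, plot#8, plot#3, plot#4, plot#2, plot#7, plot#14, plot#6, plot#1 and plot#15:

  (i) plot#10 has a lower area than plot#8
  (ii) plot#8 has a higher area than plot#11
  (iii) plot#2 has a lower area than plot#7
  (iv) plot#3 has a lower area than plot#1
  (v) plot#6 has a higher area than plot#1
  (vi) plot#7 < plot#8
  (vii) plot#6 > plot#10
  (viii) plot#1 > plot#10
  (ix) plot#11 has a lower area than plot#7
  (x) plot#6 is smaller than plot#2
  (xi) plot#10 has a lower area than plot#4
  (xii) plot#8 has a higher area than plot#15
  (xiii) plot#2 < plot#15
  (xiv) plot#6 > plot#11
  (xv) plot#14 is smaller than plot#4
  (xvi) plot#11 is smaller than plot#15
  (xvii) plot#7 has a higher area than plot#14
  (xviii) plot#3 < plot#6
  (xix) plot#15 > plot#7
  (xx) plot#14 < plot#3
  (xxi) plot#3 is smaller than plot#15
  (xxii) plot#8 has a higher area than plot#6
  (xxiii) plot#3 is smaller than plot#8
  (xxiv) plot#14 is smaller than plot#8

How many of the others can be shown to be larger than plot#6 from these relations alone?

The elements the relations force above plot#6 are plot#2, plot#7, plot#15, plot#8 — no chain reaches any other.
That is 4.

4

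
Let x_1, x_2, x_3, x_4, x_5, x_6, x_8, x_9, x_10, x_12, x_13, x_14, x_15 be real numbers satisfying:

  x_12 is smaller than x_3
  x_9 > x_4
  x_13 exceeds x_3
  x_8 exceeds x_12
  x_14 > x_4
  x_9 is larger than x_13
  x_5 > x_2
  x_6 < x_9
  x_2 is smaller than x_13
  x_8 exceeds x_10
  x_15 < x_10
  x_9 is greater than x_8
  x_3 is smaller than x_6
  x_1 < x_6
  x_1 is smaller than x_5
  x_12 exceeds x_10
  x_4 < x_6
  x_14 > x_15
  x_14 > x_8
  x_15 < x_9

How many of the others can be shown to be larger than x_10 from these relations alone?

From x_10 the given relations immediately reach x_12, x_8.
From those, x_3, x_14, x_9 — 5 in total.
From those, x_13, x_6 — 7 in total.
No other element is forced above x_10 by the given relations, so the count is 7.

7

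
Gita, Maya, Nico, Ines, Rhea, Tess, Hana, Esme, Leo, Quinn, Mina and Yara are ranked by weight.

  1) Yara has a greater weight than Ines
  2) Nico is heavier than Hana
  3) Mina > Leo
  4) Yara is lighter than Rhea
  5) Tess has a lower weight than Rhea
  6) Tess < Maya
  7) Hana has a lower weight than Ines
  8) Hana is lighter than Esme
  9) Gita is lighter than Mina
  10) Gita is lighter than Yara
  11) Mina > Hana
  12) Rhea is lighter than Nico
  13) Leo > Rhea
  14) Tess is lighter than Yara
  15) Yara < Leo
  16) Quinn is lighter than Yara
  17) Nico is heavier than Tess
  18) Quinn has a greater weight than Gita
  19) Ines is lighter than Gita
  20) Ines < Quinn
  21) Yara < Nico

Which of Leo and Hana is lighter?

Hana

Chaining the given relations: Hana < Ines < Gita < Quinn < Yara < Rhea < Leo.
So Hana < Leo; Hana is the lighter of the two.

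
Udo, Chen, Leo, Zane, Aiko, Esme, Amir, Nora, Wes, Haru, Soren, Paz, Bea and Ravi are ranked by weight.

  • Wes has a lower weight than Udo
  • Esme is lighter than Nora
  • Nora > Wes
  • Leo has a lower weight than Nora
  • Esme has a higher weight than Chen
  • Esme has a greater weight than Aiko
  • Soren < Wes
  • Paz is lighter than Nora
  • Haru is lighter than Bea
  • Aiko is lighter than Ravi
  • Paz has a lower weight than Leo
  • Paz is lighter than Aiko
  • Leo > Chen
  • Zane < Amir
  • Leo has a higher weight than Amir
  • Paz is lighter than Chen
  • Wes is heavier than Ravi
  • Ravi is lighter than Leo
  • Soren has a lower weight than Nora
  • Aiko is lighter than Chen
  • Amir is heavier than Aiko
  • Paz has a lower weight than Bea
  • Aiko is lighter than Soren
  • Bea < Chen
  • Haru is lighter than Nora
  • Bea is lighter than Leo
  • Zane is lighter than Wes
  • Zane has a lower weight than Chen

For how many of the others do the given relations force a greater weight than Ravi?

From Ravi the given relations immediately reach Wes, Leo.
From those, Nora, Udo — 4 in total.
Nothing else is reachable above Ravi; 4 in all.

4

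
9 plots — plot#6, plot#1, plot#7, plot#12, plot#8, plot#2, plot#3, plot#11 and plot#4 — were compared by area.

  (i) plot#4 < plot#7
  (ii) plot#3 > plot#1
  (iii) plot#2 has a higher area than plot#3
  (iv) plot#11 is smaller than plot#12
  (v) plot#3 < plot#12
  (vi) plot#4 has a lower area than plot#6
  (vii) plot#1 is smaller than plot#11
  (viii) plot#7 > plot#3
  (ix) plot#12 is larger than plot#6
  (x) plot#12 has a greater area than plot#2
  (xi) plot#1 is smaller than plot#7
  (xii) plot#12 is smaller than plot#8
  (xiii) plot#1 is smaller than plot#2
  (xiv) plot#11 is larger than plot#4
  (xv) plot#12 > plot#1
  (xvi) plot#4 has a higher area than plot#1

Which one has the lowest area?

Chaining upward from plot#1: directly above it, plot#3, plot#4, plot#11, plot#2, plot#12, plot#7; then plot#6, plot#8.
That covers every other element, and nothing is given below plot#1, so plot#1 is the lowest area.

plot#1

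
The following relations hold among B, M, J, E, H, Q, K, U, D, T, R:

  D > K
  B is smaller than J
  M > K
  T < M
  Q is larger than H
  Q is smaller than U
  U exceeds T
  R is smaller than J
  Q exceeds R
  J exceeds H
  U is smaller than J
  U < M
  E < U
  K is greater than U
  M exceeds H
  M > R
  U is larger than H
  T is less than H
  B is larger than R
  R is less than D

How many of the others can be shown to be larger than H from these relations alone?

6

Directly above H: Q, U, J, M.
One step further: K (5 so far).
One step further: D (6 so far).
No other element is forced above H by the given relations, so the count is 6.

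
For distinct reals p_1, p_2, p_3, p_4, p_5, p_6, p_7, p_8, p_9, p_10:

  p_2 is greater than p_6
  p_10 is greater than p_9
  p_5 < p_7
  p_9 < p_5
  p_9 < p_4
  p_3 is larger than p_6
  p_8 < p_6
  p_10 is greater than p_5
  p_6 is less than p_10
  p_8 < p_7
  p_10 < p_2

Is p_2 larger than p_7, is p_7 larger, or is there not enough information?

undetermined

Following every chain through p_7: below p_7 we get p_8, p_9, p_5.
p_2 is not reached, and no chain runs the other way from p_2 to p_7.
So the given relations leave the order of p_7 and p_2 undetermined.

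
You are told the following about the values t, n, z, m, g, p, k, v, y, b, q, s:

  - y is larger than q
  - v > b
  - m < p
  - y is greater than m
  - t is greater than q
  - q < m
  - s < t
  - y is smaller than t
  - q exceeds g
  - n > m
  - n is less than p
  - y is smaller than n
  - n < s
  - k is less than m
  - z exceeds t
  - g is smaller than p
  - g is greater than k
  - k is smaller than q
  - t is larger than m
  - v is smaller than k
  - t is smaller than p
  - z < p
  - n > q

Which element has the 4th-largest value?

s

Piecing the relations together gives one ordering: b < v < k < g < q < m < y < n < s < t < z < p.
Counting 4 from the largest end gives s.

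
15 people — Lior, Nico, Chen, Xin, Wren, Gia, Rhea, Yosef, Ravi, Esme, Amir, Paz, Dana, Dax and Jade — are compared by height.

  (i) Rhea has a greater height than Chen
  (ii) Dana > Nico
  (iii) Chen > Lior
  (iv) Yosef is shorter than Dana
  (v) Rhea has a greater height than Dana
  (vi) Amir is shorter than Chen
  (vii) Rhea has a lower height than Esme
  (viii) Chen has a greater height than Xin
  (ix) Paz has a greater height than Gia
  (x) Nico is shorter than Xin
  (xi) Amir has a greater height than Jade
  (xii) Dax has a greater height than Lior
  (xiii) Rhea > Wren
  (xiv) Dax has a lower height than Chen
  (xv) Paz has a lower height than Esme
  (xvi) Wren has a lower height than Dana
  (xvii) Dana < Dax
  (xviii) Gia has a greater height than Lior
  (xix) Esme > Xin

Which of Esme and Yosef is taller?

Yosef < Dana < Dax < Chen < Rhea < Esme, by transitivity through Dana, Dax, Chen, Rhea.
So Yosef < Esme; Esme is the taller of the two.

Esme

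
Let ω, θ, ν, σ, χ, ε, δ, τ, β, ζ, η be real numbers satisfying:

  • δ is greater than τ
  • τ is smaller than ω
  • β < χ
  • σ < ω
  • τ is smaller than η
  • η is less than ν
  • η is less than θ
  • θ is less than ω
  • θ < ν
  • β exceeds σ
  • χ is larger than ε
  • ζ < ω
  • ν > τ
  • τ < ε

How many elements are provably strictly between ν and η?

1

The relations place η below ν. An element lies strictly between them when it is forced above η and also forced below ν.
Above η: {θ, ω}. Below ν: {τ, θ}.
Intersection: {θ} — 1.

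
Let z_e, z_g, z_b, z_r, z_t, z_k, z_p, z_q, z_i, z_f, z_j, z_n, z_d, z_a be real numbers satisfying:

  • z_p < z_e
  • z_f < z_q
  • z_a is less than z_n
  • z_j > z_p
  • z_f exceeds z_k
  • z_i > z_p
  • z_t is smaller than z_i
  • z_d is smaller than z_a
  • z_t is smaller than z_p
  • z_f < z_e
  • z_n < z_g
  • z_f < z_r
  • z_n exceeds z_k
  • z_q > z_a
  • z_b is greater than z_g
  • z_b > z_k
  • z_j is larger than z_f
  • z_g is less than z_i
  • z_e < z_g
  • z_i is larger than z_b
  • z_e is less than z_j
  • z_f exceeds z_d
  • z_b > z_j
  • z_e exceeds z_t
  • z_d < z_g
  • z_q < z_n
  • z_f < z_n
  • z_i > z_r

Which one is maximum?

z_d is not greatest since z_d < z_g; z_a is not greatest since z_a < z_n; z_k is not greatest since z_k < z_n; z_f is not greatest since z_f < z_e; z_t is not greatest since z_t < z_p; z_q is not greatest since z_q < z_n; z_p is not greatest since z_p < z_e; z_e is not greatest since z_e < z_j; z_r is not greatest since z_r < z_i; z_n is not greatest since z_n < z_g; z_j is not greatest since z_j < z_b; z_g is not greatest since z_g < z_i; z_b is not greatest since z_b < z_i.
Only z_i has nothing above it, so z_i is the maximum.

z_i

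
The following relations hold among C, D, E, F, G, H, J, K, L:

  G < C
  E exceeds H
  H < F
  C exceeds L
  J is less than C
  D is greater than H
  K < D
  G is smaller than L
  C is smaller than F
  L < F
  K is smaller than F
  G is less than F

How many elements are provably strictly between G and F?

2

Chaining upward from G reaches: L, C.
Chaining downward from F reaches: K, H, J, L, C.
Strictly between G and F are those in both lists: L, C — 2 elements.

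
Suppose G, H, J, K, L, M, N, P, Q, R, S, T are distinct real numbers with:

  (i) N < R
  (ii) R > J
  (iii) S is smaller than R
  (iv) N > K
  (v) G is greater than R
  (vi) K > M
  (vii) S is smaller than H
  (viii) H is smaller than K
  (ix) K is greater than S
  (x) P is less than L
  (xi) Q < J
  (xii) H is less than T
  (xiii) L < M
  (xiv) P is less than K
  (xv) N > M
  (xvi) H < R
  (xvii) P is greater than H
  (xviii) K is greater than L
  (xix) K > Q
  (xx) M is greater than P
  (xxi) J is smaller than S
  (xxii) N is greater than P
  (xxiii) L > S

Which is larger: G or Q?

G

Following the relations from Q: Q < J < S < H < P < L < M < K < N < R < G.
So Q < G; G is the larger of the two.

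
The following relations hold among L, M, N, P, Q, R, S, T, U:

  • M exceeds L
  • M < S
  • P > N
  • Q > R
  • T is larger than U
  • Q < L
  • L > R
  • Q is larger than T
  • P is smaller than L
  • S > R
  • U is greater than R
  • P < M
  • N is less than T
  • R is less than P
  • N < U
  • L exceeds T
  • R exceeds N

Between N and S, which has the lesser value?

Link the given pairs in sequence: N < R; R < U; U < T; T < Q; Q < L; L < M; M < S.
Chaining these gives N < R < U < T < Q < L < M < S.
So N < S; N is the smaller of the two.

N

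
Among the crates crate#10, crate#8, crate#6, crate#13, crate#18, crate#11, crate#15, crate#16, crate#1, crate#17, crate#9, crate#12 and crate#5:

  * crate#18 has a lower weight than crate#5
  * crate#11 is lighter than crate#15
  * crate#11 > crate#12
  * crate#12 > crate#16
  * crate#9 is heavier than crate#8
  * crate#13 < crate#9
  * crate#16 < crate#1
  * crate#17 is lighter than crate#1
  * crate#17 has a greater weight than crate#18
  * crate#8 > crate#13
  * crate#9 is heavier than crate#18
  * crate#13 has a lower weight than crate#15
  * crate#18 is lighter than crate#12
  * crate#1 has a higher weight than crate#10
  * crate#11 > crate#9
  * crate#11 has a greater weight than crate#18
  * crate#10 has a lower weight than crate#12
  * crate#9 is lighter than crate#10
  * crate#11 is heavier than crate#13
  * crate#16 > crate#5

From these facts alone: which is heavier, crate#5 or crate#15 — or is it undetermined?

crate#15

crate#5 < crate#16 < crate#12 < crate#11 < crate#15, by transitivity through crate#16, crate#12, crate#11.
So crate#15 is heavier.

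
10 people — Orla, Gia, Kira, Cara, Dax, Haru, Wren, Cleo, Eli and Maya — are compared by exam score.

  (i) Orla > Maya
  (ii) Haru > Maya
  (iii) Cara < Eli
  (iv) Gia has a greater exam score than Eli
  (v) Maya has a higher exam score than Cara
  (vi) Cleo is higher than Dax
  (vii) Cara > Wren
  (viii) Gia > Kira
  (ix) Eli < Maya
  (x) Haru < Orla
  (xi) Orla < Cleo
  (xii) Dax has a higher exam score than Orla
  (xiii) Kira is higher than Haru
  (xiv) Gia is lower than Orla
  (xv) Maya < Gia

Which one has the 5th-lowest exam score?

Haru

Chaining the given pairs: Wren < Cara < Eli < Maya < Haru < Kira < Gia < Orla < Dax < Cleo.
Counting 5 from the smallest end gives Haru.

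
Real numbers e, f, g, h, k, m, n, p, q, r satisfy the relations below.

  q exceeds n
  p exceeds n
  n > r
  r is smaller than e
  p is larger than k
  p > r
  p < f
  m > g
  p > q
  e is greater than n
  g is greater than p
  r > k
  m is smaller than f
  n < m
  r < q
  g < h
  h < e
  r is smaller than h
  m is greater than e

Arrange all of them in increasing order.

Nothing is placed below k, so it is least; from there k < r; r < n; n < q; q < p; p < g; g < h; h < e; e < m; m < f, each given directly.

k < r < n < q < p < g < h < e < m < f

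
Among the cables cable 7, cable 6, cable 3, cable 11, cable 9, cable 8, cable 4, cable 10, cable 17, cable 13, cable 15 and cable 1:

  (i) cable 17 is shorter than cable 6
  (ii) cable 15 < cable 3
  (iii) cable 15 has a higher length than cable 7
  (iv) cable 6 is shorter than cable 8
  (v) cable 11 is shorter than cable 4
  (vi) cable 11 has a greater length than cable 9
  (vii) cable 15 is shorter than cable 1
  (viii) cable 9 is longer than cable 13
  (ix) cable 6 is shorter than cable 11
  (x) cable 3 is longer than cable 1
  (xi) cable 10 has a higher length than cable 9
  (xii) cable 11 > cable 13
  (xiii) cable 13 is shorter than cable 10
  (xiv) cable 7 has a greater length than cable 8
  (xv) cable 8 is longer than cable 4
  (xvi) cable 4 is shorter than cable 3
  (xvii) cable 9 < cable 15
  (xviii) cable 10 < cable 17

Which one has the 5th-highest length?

cable 8

The consecutive relations fix a unique order: cable 13 < cable 9 < cable 10 < cable 17 < cable 6 < cable 11 < cable 4 < cable 8 < cable 7 < cable 15 < cable 1 < cable 3.
Counting 5 from the largest end gives cable 8.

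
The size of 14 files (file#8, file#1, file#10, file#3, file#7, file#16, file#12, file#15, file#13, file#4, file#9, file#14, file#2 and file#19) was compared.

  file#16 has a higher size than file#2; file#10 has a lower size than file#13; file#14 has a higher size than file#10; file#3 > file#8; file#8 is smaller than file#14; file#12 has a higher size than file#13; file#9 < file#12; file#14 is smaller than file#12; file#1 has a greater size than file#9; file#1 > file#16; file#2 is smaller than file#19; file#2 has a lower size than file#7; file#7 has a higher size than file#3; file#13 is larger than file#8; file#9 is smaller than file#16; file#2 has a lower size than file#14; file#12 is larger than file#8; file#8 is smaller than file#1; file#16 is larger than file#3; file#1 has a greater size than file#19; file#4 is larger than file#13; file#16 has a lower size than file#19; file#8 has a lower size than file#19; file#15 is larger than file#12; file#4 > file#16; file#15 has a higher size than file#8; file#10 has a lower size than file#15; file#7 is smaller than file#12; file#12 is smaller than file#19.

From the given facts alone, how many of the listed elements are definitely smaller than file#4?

7

From file#4 the given relations immediately reach file#13, file#16.
From those, file#10, file#2, file#8, file#3, file#9 — 7 in total.
Nothing else is reachable below file#4; 7 in all.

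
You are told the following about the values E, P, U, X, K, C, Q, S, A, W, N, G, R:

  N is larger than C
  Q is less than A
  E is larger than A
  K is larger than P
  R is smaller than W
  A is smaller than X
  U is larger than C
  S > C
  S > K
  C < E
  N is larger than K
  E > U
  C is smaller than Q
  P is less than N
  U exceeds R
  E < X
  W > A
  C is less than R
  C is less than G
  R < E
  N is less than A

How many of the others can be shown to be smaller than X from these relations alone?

The elements the relations force below X are P, C, K, R, N, Q, U, A, E — no chain reaches any other.
That is 9.

9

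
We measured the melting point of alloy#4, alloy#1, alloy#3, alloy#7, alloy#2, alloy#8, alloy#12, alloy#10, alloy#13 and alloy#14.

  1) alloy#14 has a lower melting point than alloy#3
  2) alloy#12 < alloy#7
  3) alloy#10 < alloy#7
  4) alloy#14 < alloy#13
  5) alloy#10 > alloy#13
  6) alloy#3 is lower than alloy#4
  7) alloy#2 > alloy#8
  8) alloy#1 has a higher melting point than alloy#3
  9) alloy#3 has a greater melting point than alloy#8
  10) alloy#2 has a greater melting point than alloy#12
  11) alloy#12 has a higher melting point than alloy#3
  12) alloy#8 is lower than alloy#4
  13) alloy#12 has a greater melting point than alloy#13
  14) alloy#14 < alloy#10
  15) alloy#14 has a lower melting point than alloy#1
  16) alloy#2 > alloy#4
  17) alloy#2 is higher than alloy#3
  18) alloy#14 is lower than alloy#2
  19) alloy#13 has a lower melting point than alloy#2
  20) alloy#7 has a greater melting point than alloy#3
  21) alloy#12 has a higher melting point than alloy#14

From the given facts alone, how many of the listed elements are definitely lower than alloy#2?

Directly below alloy#2: alloy#8, alloy#14, alloy#3, alloy#4, alloy#13, alloy#12.
No other element is forced below alloy#2 by the given relations, so the count is 6.

6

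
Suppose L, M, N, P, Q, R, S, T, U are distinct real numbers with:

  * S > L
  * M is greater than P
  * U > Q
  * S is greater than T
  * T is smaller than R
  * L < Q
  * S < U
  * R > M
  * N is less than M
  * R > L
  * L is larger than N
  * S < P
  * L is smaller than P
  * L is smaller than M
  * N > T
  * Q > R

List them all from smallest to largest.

The consecutive links are each given: T < N; N < L; L < S; S < P; P < M; M < R; R < Q; Q < U.

T < N < L < S < P < M < R < Q < U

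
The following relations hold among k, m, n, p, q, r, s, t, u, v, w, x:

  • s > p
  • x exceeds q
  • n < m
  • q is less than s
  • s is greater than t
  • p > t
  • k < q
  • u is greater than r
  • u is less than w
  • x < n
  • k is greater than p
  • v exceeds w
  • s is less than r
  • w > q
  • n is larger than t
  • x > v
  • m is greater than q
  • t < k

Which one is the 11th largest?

p

Chaining the given pairs: t < p < k < q < s < r < u < w < v < x < n < m.
The 11th largest is p.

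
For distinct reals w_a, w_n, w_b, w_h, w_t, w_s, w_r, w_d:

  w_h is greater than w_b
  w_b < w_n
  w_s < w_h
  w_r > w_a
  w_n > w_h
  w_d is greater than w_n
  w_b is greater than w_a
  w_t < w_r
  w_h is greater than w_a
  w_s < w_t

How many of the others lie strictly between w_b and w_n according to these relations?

The relations place w_b below w_n. An element lies strictly between them when it is forced above w_b and also forced below w_n.
Above w_b: {w_h, w_d}. Below w_n: {w_s, w_a, w_h}.
Intersection: {w_h} — 1.

1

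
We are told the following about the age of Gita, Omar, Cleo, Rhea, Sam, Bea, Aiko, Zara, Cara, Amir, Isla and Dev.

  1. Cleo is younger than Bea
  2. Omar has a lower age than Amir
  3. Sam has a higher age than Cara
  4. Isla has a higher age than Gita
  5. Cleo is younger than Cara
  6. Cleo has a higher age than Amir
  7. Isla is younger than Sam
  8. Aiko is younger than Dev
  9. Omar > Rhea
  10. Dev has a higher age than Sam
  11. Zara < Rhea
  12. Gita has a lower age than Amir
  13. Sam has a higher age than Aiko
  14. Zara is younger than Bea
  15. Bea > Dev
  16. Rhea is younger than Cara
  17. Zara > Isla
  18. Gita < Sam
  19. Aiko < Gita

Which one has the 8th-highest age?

The consecutive relations fix a unique order: Aiko < Gita < Isla < Zara < Rhea < Omar < Amir < Cleo < Cara < Sam < Dev < Bea.
Counting 8 from the largest end gives Rhea.

Rhea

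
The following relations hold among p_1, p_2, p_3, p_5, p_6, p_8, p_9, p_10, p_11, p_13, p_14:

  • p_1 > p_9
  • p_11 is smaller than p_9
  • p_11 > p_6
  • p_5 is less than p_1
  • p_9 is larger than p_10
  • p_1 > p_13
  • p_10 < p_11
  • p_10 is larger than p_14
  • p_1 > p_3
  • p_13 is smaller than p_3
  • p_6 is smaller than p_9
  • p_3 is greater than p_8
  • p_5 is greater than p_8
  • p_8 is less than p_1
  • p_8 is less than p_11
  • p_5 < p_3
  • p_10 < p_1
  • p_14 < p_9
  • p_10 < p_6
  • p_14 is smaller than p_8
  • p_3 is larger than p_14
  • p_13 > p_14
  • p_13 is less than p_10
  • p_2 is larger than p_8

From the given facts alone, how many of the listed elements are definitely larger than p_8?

6

Directly above p_8: p_11, p_5, p_3, p_2, p_1.
One step further: p_9 (6 so far).
No other element is forced above p_8 by the given relations, so the count is 6.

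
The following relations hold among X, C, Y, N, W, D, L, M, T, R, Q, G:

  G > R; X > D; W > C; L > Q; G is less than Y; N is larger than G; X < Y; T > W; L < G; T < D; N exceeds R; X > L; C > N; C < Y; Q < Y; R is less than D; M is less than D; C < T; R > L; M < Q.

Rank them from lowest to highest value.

The consecutive links are each given: M < Q; Q < L; L < R; R < G; G < N; N < C; C < W; W < T; T < D; D < X; X < Y.

M < Q < L < R < G < N < C < W < T < D < X < Y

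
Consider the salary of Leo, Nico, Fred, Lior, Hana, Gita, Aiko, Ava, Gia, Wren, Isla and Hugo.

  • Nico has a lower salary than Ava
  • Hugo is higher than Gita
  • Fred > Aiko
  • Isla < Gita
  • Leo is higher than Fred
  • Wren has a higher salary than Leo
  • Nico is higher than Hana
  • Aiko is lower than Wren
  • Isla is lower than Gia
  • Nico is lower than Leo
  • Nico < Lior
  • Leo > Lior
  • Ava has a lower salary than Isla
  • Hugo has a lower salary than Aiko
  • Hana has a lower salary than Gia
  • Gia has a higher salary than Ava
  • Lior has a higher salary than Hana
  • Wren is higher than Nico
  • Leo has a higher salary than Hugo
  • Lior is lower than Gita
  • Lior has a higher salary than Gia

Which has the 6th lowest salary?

Lior

Piecing the relations together gives one ordering: Hana < Nico < Ava < Isla < Gia < Lior < Gita < Hugo < Aiko < Fred < Leo < Wren.
The 6th smallest is Lior.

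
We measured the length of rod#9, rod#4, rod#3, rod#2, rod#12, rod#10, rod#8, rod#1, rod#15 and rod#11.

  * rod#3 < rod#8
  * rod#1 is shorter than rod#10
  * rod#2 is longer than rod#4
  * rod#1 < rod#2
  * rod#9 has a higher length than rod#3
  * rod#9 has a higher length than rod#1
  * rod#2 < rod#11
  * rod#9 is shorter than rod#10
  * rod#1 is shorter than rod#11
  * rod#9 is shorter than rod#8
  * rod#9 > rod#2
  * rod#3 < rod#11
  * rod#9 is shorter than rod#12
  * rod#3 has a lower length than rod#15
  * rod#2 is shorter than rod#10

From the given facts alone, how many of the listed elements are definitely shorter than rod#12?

Directly below rod#12: rod#9.
One step further: rod#3, rod#1, rod#2 (4 so far).
One step further: rod#4 (5 so far).
No other element is forced below rod#12 by the given relations, so the count is 5.

5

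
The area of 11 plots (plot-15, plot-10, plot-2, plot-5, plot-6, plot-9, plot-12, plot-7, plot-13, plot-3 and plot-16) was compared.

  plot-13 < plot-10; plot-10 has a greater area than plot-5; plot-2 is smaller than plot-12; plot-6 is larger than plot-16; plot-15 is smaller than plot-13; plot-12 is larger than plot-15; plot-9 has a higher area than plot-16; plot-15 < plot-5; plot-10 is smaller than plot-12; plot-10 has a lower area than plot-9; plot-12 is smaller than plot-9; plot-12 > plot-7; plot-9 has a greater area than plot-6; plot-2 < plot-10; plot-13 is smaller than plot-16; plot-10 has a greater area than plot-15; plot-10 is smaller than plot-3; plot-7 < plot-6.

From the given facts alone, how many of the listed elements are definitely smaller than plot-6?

4

Directly below plot-6: plot-7, plot-16.
One step further: plot-13 (3 so far).
One step further: plot-15 (4 so far).
Nothing else is reachable below plot-6; 4 in all.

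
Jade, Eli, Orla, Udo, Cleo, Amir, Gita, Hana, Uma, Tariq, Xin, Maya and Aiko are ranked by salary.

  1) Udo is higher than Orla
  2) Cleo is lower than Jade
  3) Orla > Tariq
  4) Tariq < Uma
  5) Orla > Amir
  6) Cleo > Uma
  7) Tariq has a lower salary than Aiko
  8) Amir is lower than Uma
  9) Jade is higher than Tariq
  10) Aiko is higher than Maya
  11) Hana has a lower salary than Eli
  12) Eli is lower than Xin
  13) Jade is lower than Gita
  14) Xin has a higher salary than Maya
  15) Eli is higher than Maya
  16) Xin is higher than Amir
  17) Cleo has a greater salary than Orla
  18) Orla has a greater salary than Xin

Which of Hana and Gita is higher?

Gita

Link the given pairs in sequence: Hana < Eli; Eli < Xin; Xin < Orla; Orla < Cleo; Cleo < Jade; Jade < Gita.
Together: Hana < Eli < Xin < Orla < Cleo < Jade < Gita.
So Hana < Gita; Gita is the higher of the two.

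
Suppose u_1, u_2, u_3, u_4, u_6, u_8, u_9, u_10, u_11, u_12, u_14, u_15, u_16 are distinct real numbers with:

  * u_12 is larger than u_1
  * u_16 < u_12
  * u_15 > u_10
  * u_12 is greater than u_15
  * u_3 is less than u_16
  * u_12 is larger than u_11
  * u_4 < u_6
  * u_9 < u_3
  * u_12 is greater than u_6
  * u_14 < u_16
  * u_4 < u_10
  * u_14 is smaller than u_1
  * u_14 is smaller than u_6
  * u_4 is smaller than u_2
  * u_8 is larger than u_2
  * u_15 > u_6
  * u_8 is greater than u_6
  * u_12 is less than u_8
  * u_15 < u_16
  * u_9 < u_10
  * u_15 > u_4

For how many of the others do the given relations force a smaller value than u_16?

7

From u_16 the given relations immediately reach u_14, u_15, u_3.
From those, u_9, u_4, u_6, u_10 — 7 in total.
Nothing else is reachable below u_16; 7 in all.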